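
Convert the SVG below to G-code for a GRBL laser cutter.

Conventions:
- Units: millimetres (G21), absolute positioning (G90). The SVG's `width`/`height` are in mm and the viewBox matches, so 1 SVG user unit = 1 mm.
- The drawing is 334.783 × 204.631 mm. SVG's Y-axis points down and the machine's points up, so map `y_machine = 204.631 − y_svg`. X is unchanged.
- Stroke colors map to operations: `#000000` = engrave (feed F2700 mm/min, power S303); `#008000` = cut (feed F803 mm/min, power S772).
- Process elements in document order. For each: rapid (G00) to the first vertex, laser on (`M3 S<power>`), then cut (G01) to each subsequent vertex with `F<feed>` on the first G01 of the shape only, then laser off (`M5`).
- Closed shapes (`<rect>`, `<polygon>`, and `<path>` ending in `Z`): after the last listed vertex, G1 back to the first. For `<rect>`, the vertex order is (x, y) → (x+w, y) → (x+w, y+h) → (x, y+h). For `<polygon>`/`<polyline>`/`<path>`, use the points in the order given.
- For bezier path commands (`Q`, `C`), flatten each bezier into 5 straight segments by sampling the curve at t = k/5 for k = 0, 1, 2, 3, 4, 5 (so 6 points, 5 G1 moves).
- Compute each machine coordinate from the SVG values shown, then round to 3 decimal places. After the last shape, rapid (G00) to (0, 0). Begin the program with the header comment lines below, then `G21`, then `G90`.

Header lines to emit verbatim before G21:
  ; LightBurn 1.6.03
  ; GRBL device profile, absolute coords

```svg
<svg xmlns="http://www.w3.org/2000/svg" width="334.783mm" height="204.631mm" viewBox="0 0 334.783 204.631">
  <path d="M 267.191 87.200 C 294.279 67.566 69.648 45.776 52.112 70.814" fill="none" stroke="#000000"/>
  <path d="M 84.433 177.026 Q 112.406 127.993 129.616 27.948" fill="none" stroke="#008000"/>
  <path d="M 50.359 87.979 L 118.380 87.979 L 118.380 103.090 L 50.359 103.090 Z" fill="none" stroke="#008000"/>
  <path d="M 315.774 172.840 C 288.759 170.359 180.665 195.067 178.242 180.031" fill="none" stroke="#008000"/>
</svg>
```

; LightBurn 1.6.03
; GRBL device profile, absolute coords
G21
G90
G00 X267.191 Y117.431
M3 S303
G01 X256.908 Y129.078 F2700
G01 X208.236 Y138.892
G01 X143.197 Y144.520
G01 X83.814 Y143.612
G01 X52.112 Y133.817
M5
G00 X84.433 Y27.605
M3 S772
G01 X95.192 Y49.259 F803
G01 X105.089 Y74.993
G01 X114.126 Y104.809
G01 X122.301 Y138.705
G01 X129.616 Y176.683
M5
G00 X50.359 Y116.652
M3 S772
G01 X118.380 Y116.652 F803
G01 X118.380 Y101.541
G01 X50.359 Y101.541
G01 X50.359 Y116.652
M5
G00 X315.774 Y31.791
M3 S772
G01 X291.330 Y30.552 F803
G01 X256.390 Y26.001
G01 X219.920 Y21.350
G01 X190.882 Y19.812
G01 X178.242 Y24.600
M5
G00 X0.000 Y0.000

viewBox `0 0 334.783 204.631` with mm width/height → 1 unit = 1 mm. Flip: y_m = 204.631 − y_svg.

**Shape 1** — `<path>` cubic bezier, stroke `#000000` → engrave (S303, F2700). Control points (SVG): P0=(267.191,87.200), P1=(294.279,67.566), P2=(69.648,45.776), P3=(52.112,70.814); sampled at t=k/5. Machine vertices: (267.191,117.431) → (256.908,129.078) → (208.236,138.892) → (143.197,144.520) → (83.814,143.612) → (52.112,133.817). Open path.

**Shape 2** — `<path>` quadratic bezier, stroke `#008000` → cut (S772, F803). Control points (SVG): P0=(84.433,177.026), P1=(112.406,127.993), P2=(129.616,27.948); sampled at t=k/5. Machine vertices: (84.433,27.605) → (95.192,49.259) → (105.089,74.993) → (114.126,104.809) → (122.301,138.705) → (129.616,176.683). Open path.

**Shape 3** — `<path>` rectangle, stroke `#008000` → cut (S772, F803). Machine vertices: (50.359,116.652) → (118.380,116.652) → (118.380,101.541) → (50.359,101.541) → (50.359,116.652). Closed: final G1 returns to the first vertex.

**Shape 4** — `<path>` cubic bezier, stroke `#008000` → cut (S772, F803). Control points (SVG): P0=(315.774,172.840), P1=(288.759,170.359), P2=(180.665,195.067), P3=(178.242,180.031); sampled at t=k/5. Machine vertices: (315.774,31.791) → (291.330,30.552) → (256.390,26.001) → (219.920,21.350) → (190.882,19.812) → (178.242,24.600). Open path.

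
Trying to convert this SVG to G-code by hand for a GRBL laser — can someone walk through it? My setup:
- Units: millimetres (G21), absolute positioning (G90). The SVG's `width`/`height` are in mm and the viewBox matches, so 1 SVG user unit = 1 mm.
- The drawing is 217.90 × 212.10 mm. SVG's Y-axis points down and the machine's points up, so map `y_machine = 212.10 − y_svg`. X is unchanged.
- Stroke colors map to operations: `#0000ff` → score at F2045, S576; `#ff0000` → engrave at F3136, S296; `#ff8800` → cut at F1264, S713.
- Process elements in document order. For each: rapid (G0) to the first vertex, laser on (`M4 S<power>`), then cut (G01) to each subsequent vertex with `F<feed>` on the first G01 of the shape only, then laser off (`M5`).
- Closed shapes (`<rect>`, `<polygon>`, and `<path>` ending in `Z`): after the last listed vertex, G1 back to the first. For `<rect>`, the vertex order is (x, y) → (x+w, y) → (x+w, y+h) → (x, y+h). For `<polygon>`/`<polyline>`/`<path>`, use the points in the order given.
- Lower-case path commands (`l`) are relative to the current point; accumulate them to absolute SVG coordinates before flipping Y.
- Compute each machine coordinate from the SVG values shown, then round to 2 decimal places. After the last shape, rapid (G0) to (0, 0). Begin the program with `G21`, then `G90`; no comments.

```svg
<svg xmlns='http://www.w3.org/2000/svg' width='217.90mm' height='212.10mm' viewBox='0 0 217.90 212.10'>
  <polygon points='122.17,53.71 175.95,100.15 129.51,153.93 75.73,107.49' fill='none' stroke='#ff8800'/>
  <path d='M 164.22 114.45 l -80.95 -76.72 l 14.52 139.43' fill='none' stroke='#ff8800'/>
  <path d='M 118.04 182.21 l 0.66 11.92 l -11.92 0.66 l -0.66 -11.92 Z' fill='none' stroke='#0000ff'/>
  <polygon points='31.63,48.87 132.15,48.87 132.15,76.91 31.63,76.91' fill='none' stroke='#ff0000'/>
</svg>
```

Since the viewBox matches the mm dimensions, user units are millimetres directly. The only transform is the Y-flip y_m = 212.10 − y_svg.

Shape 1 is a regular polygon drawn with `<polygon>`. Its stroke #ff8800 means cut at S713, F1264. After flipping Y the toolpath is (122.17,158.39) → (175.95,111.95) → (129.51,58.17) → (75.73,104.61) → (122.17,158.39), returning to the start.

Shape 2 is a open polyline drawn with `<path>`. Its stroke #ff8800 means cut at S713, F1264. After flipping Y the toolpath is (164.22,97.65) → (83.27,174.37) → (97.79,34.94).

Shape 3 is a regular polygon drawn with `<path>`. Its stroke #0000ff means score at S576, F2045. After flipping Y the toolpath is (118.04,29.89) → (118.70,17.97) → (106.78,17.31) → (106.12,29.23) → (118.04,29.89), returning to the start.

Shape 4 is a rectangle drawn with `<polygon>`. Its stroke #ff0000 means engrave at S296, F3136. After flipping Y the toolpath is (31.63,163.23) → (132.15,163.23) → (132.15,135.19) → (31.63,135.19) → (31.63,163.23), returning to the start.

G21
G90
G0 X122.17 Y158.39
M4 S713
G01 X175.95 Y111.95 F1264
G01 X129.51 Y58.17
G01 X75.73 Y104.61
G01 X122.17 Y158.39
M5
G0 X164.22 Y97.65
M4 S713
G01 X83.27 Y174.37 F1264
G01 X97.79 Y34.94
M5
G0 X118.04 Y29.89
M4 S576
G01 X118.70 Y17.97 F2045
G01 X106.78 Y17.31
G01 X106.12 Y29.23
G01 X118.04 Y29.89
M5
G0 X31.63 Y163.23
M4 S296
G01 X132.15 Y163.23 F3136
G01 X132.15 Y135.19
G01 X31.63 Y135.19
G01 X31.63 Y163.23
M5
G0 X0.00 Y0.00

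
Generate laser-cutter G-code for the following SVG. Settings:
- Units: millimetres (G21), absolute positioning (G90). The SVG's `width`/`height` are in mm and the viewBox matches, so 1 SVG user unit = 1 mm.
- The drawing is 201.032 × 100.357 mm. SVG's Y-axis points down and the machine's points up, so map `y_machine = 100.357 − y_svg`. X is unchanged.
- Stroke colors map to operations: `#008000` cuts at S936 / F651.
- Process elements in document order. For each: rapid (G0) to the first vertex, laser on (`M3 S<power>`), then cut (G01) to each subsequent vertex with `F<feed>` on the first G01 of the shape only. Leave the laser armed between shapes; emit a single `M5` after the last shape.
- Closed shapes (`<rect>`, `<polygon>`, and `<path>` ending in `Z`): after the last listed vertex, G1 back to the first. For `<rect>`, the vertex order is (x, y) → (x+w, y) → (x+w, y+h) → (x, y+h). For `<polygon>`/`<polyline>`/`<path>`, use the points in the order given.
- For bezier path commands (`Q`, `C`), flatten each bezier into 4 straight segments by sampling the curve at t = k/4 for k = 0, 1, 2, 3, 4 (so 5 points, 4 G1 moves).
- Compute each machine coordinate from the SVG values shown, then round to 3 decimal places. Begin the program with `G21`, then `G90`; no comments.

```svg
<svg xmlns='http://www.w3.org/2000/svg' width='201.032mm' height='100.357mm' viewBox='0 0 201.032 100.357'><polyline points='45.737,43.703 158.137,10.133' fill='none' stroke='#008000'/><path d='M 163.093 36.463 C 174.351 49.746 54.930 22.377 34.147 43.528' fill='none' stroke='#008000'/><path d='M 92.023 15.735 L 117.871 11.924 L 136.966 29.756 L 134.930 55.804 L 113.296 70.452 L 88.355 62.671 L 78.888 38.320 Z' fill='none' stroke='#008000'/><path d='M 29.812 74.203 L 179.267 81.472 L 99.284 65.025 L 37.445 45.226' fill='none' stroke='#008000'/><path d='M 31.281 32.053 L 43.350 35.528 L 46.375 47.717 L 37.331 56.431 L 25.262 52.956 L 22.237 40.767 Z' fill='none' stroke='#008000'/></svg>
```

G21
G90
G0 X45.737 Y56.654
M3 S936
G01 X158.137 Y90.224 F651
G0 X163.093 Y63.894
M3 S936
G01 X150.617 Y60.161 F651
G01 X110.635 Y63.312
G01 X64.646 Y64.988
G01 X34.147 Y56.829
G0 X92.023 Y84.622
M3 S936
G01 X117.871 Y88.433 F651
G01 X136.966 Y70.601
G01 X134.930 Y44.553
G01 X113.296 Y29.905
G01 X88.355 Y37.686
G01 X78.888 Y62.037
G01 X92.023 Y84.622
G0 X29.812 Y26.154
M3 S936
G01 X179.267 Y18.885 F651
G01 X99.284 Y35.332
G01 X37.445 Y55.131
G0 X31.281 Y68.304
M3 S936
G01 X43.350 Y64.829 F651
G01 X46.375 Y52.640
G01 X37.331 Y43.926
G01 X25.262 Y47.401
G01 X22.237 Y59.590
G01 X31.281 Y68.304
M5

viewBox `0 0 201.032 100.357` with mm width/height → 1 unit = 1 mm. Flip: y_m = 100.357 − y_svg.

**Shape 1** — `<polyline>` line segment, stroke `#008000` → cut (S936, F651). Machine vertices: (45.737,56.654) → (158.137,90.224). Open path.

**Shape 2** — `<path>` cubic bezier, stroke `#008000` → cut (S936, F651). Control points (SVG): P0=(163.093,36.463), P1=(174.351,49.746), P2=(54.930,22.377), P3=(34.147,43.528); sampled at t=k/4. Machine vertices: (163.093,63.894) → (150.617,60.161) → (110.635,63.312) → (64.646,64.988) → (34.147,56.829). Open path.

**Shape 3** — `<path>` regular polygon, stroke `#008000` → cut (S936, F651). Machine vertices: (92.023,84.622) → (117.871,88.433) → (136.966,70.601) → (134.930,44.553) → (113.296,29.905) → (88.355,37.686) → (78.888,62.037) → (92.023,84.622). Closed: final G1 returns to the first vertex.

**Shape 4** — `<path>` open polyline, stroke `#008000` → cut (S936, F651). Machine vertices: (29.812,26.154) → (179.267,18.885) → (99.284,35.332) → (37.445,55.131). Open path.

**Shape 5** — `<path>` regular polygon, stroke `#008000` → cut (S936, F651). Machine vertices: (31.281,68.304) → (43.350,64.829) → (46.375,52.640) → (37.331,43.926) → (25.262,47.401) → (22.237,59.590) → (31.281,68.304). Closed: final G1 returns to the first vertex.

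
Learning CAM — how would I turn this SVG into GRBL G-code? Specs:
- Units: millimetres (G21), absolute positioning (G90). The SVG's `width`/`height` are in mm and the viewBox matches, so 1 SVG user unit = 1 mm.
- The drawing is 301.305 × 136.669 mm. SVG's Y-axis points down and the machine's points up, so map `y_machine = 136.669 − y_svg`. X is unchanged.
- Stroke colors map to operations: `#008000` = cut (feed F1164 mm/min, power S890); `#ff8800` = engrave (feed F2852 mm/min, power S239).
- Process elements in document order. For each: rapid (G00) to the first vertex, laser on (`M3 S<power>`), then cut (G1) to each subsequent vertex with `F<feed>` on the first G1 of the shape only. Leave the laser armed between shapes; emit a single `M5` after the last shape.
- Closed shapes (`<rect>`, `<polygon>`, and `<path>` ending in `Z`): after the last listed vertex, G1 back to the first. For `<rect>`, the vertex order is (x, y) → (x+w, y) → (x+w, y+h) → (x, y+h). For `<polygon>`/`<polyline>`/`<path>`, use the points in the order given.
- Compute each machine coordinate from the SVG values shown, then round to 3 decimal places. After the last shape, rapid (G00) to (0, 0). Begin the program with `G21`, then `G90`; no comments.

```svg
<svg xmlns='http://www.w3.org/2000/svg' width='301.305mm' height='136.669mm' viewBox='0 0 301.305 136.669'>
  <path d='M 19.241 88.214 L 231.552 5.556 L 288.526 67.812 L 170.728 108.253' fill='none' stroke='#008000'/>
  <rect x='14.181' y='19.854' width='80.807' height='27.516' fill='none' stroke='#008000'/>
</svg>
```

viewBox `0 0 301.305 136.669` with mm width/height → 1 unit = 1 mm. Flip: y_m = 136.669 − y_svg.

**Shape 1** — `<path>` open polyline, stroke `#008000` → cut (S890, F1164). Machine vertices: (19.241,48.455) → (231.552,131.113) → (288.526,68.857) → (170.728,28.416). Open path.

**Shape 2** — `<rect>` rectangle, stroke `#008000` → cut (S890, F1164). Machine vertices: (14.181,116.815) → (94.988,116.815) → (94.988,89.299) → (14.181,89.299) → (14.181,116.815). Closed: final G1 returns to the first vertex.

G21
G90
G00 X19.241 Y48.455
M3 S890
G1 X231.552 Y131.113 F1164
G1 X288.526 Y68.857
G1 X170.728 Y28.416
G00 X14.181 Y116.815
M3 S890
G1 X94.988 Y116.815 F1164
G1 X94.988 Y89.299
G1 X14.181 Y89.299
G1 X14.181 Y116.815
M5
G00 X0.000 Y0.000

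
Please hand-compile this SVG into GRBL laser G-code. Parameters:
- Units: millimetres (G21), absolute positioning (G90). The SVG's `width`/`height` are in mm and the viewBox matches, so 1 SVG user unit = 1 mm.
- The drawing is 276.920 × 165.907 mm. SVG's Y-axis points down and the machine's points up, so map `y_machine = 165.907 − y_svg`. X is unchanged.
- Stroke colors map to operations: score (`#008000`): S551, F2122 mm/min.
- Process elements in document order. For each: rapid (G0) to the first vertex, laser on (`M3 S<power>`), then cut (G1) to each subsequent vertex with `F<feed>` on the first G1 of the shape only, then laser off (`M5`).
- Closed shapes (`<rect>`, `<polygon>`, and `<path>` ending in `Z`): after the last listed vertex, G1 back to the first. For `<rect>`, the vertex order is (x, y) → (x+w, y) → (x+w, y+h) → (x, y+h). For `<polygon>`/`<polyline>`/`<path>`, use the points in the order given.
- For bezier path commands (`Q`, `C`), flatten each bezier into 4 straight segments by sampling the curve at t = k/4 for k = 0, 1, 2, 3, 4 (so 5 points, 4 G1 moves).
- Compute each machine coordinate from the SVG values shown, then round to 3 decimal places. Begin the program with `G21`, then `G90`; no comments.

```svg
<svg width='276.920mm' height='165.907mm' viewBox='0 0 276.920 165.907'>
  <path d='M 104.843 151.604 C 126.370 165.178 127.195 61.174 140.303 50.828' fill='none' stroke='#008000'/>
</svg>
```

viewBox `0 0 276.920 165.907` with mm width/height → 1 unit = 1 mm. Flip: y_m = 165.907 − y_svg.

**Shape 1** — `<path>` cubic bezier, stroke `#008000` → score (S551, F2122). Control points (SVG): P0=(104.843,151.604), P1=(126.370,165.178), P2=(127.195,61.174), P3=(140.303,50.828); sampled at t=k/4. Machine vertices: (104.843,14.303) → (117.622,22.868) → (125.730,55.721) → (132.260,93.059) → (140.303,115.079). Open path.

G21
G90
G0 X104.843 Y14.303
M3 S551
G1 X117.622 Y22.868 F2122
G1 X125.730 Y55.721
G1 X132.260 Y93.059
G1 X140.303 Y115.079
M5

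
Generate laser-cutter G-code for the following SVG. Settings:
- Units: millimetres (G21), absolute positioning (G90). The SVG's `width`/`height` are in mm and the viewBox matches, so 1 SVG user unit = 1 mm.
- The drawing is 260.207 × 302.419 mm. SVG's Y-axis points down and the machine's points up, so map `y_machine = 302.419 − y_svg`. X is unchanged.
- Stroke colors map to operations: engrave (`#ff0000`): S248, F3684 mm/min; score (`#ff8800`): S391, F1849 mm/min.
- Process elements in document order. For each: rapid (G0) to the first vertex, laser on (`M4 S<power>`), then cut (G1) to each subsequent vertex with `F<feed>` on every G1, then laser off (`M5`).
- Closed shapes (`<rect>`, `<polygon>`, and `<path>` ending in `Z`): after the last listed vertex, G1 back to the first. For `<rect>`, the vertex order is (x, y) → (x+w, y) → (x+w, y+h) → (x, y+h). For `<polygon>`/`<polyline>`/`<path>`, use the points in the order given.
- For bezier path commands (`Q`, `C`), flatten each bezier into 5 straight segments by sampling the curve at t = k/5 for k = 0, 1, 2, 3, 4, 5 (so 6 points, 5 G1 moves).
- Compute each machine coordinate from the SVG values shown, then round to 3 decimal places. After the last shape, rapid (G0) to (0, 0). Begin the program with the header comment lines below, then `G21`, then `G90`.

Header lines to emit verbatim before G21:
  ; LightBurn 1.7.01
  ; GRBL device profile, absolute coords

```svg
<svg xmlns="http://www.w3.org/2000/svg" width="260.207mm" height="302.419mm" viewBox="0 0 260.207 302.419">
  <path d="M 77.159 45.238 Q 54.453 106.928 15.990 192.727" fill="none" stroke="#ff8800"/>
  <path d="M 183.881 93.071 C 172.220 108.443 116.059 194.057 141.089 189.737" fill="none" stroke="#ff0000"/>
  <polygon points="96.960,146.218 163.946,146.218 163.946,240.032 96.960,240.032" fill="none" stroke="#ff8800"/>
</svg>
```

; LightBurn 1.7.01
; GRBL device profile, absolute coords
G21
G90
G0 X77.159 Y257.181
M4 S391
G1 X67.446 Y231.541 F1849
G1 X56.473 Y203.972 F1849
G1 X44.239 Y174.474 F1849
G1 X30.745 Y143.047 F1849
G1 X15.990 Y109.692 F1849
M5
G0 X183.881 Y209.348
M4 S248
G1 X172.550 Y192.977 F3684
G1 X156.572 Y167.437 F3684
G1 X141.980 Y140.415 F3684
G1 X134.808 Y119.601 F3684
G1 X141.089 Y112.682 F3684
M5
G0 X96.960 Y156.201
M4 S391
G1 X163.946 Y156.201 F1849
G1 X163.946 Y62.387 F1849
G1 X96.960 Y62.387 F1849
G1 X96.960 Y156.201 F1849
M5
G0 X0.000 Y0.000

1 u = 1 mm; y_m = 302.419 − y.

[1] `<path>` quadratic bezier, #ff8800→score S391 F1849: (77.159,257.181) → (67.446,231.541) → (56.473,203.972) → (44.239,174.474) → (30.745,143.047) → (15.990,109.692)

[2] `<path>` cubic bezier, #ff0000→engrave S248 F3684: (183.881,209.348) → (172.550,192.977) → (156.572,167.437) → (141.980,140.415) → (134.808,119.601) → (141.089,112.682)

[3] `<polygon>` rectangle, #ff8800→score S391 F1849: (96.960,156.201) → (163.946,156.201) → (163.946,62.387) → (96.960,62.387) → (96.960,156.201) (closed)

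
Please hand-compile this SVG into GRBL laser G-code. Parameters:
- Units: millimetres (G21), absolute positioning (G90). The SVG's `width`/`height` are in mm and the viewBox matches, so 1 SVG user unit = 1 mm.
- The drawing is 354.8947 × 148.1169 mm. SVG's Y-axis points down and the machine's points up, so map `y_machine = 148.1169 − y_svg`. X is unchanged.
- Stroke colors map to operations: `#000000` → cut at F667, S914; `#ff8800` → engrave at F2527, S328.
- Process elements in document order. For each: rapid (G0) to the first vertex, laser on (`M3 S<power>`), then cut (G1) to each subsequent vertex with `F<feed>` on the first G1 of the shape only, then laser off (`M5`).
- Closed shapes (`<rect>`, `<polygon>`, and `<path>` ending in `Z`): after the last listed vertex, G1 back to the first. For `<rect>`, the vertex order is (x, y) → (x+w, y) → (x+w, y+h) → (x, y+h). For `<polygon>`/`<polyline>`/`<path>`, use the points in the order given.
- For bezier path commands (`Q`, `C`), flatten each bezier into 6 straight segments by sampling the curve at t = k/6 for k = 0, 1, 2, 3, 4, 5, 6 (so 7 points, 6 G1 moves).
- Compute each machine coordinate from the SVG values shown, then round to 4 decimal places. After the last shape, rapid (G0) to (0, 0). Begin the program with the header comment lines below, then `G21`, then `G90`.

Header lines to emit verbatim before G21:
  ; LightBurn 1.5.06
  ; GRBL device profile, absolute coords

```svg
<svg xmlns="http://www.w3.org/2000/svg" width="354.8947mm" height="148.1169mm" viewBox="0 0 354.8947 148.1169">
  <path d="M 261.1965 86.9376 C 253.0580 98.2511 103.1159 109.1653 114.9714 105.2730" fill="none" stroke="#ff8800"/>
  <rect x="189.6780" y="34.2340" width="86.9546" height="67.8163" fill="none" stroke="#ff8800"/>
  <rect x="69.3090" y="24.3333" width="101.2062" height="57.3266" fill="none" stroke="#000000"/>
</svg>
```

; LightBurn 1.5.06
; GRBL device profile, absolute coords
G21
G90
G0 X261.1965 Y61.1793
M3 S328
G1 X246.7158 Y55.6225 F2527
G1 X217.0346 Y50.5325
G1 X180.5862 Y46.3094
G1 X145.8039 Y43.3535
G1 X121.1212 Y42.0649
G1 X114.9714 Y42.8439
M5
G0 X189.6780 Y113.8829
M3 S328
G1 X276.6326 Y113.8829 F2527
G1 X276.6326 Y46.0666
G1 X189.6780 Y46.0666
G1 X189.6780 Y113.8829
M5
G0 X69.3090 Y123.7836
M3 S914
G1 X170.5152 Y123.7836 F667
G1 X170.5152 Y66.4570
G1 X69.3090 Y66.4570
G1 X69.3090 Y123.7836
M5
G0 X0.0000 Y0.0000

Since the viewBox matches the mm dimensions, user units are millimetres directly. The only transform is the Y-flip y_m = 148.1169 − y_svg.

Shape 1 is a cubic bezier drawn with `<path>`. Its stroke #ff8800 means engrave at S328, F2527. After flipping Y the toolpath is (261.1965,61.1793) → (246.7158,55.6225) → (217.0346,50.5325) → (180.5862,46.3094) → (145.8039,43.3535) → (121.1212,42.0649) → (114.9714,42.8439).

Shape 2 is a rectangle drawn with `<rect>`. Its stroke #ff8800 means engrave at S328, F2527. After flipping Y the toolpath is (189.6780,113.8829) → (276.6326,113.8829) → (276.6326,46.0666) → (189.6780,46.0666) → (189.6780,113.8829), returning to the start.

Shape 3 is a rectangle drawn with `<rect>`. Its stroke #000000 means cut at S914, F667. After flipping Y the toolpath is (69.3090,123.7836) → (170.5152,123.7836) → (170.5152,66.4570) → (69.3090,66.4570) → (69.3090,123.7836), returning to the start.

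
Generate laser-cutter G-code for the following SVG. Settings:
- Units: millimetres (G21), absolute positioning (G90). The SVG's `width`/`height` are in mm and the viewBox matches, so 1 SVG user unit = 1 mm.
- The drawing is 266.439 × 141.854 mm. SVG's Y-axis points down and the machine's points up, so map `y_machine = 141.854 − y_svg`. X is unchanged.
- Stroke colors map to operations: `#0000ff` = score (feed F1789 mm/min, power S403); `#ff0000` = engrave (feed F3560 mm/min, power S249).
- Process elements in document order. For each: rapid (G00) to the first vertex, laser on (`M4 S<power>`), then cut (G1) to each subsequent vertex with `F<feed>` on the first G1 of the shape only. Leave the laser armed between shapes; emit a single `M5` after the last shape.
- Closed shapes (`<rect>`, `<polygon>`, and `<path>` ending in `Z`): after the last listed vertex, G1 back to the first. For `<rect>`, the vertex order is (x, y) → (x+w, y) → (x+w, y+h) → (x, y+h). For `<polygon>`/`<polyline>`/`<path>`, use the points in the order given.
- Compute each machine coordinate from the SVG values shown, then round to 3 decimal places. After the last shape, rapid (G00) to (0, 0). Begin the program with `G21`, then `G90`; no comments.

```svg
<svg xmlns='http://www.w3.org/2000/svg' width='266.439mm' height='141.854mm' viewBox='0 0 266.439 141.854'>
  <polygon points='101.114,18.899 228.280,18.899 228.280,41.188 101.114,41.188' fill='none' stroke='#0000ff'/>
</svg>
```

G21
G90
G00 X101.114 Y122.955
M4 S403
G1 X228.280 Y122.955 F1789
G1 X228.280 Y100.666
G1 X101.114 Y100.666
G1 X101.114 Y122.955
M5
G00 X0.000 Y0.000

viewBox `0 0 266.439 141.854` with mm width/height → 1 unit = 1 mm. Flip: y_m = 141.854 − y_svg.

**Shape 1** — `<polygon>` rectangle, stroke `#0000ff` → score (S403, F1789). Machine vertices: (101.114,122.955) → (228.280,122.955) → (228.280,100.666) → (101.114,100.666) → (101.114,122.955). Closed: final G1 returns to the first vertex.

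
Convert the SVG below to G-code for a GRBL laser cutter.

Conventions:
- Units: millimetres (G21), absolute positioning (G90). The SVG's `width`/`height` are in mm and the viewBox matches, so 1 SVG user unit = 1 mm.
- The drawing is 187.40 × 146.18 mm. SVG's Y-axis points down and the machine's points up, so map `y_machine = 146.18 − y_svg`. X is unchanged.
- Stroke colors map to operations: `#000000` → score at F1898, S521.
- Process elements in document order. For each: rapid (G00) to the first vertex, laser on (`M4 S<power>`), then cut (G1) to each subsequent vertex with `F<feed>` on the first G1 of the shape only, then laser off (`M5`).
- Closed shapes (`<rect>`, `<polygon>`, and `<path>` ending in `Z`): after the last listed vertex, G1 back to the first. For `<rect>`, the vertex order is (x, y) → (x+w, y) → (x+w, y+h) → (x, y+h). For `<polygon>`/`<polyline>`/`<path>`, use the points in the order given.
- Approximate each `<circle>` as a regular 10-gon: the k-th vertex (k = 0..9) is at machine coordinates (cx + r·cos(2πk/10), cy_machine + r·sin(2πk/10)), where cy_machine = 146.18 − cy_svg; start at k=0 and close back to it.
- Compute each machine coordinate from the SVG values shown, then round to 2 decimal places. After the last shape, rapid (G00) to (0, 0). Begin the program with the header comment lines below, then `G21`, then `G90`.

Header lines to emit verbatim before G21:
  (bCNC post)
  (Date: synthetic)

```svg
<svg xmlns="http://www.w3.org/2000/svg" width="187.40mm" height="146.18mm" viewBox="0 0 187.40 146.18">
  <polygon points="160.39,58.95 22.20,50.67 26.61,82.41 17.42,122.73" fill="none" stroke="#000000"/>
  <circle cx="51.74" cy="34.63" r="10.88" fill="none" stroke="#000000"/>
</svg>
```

(bCNC post)
(Date: synthetic)
G21
G90
G00 X160.39 Y87.23
M4 S521
G1 X22.20 Y95.51 F1898
G1 X26.61 Y63.77
G1 X17.42 Y23.45
G1 X160.39 Y87.23
M5
G00 X62.62 Y111.55
M4 S521
G1 X60.54 Y117.95 F1898
G1 X55.10 Y121.90
G1 X48.38 Y121.90
G1 X42.94 Y117.95
G1 X40.86 Y111.55
G1 X42.94 Y105.15
G1 X48.38 Y101.20
G1 X55.10 Y101.20
G1 X60.54 Y105.15
G1 X62.62 Y111.55
M5
G00 X0.00 Y0.00

viewBox `0 0 187.40 146.18` with mm width/height → 1 unit = 1 mm. Flip: y_m = 146.18 − y_svg.

**Shape 1** — `<polygon>` closed polygon, stroke `#000000` → score (S521, F1898). Machine vertices: (160.39,87.23) → (22.20,95.51) → (26.61,63.77) → (17.42,23.45) → (160.39,87.23). Closed: final G1 returns to the first vertex.

**Shape 2** — `<circle>` circle, stroke `#000000` → score (S521, F1898). Machine vertices: (62.62,111.55) → (60.54,117.95) → (55.10,121.90) → (48.38,121.90) → (42.94,117.95) → (40.86,111.55) → (42.94,105.15) → (48.38,101.20) → (55.10,101.20) → (60.54,105.15) → (62.62,111.55). Closed: final G1 returns to the first vertex.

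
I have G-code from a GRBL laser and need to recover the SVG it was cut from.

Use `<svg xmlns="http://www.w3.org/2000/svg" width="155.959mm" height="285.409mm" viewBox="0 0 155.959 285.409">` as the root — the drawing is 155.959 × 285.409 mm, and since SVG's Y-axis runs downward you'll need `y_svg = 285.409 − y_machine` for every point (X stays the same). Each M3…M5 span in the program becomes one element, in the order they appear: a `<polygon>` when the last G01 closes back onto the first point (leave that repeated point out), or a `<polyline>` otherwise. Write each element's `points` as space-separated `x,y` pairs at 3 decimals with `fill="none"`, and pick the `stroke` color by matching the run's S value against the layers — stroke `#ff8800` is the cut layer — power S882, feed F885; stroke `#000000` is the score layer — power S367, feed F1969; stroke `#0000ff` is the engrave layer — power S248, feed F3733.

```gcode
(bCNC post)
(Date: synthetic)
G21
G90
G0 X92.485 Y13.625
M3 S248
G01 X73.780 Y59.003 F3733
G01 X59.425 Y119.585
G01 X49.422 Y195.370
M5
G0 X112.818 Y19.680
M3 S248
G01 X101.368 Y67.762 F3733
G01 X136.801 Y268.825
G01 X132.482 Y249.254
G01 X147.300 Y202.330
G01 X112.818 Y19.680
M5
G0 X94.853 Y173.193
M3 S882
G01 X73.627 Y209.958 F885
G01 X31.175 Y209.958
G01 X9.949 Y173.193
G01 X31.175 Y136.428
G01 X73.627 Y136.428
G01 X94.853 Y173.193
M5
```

<svg xmlns="http://www.w3.org/2000/svg" width="155.959mm" height="285.409mm" viewBox="0 0 155.959 285.409">
  <polyline points="92.485,271.784 73.780,226.406 59.425,165.824 49.422,90.039" fill="none" stroke="#0000ff"/>
  <polygon points="112.818,265.729 101.368,217.647 136.801,16.584 132.482,36.155 147.300,83.079" fill="none" stroke="#0000ff"/>
  <polygon points="94.853,112.216 73.627,75.451 31.175,75.451 9.949,112.216 31.175,148.981 73.627,148.981" fill="none" stroke="#ff8800"/>
</svg>

Machine Y-up, SVG Y-down with viewBox height 285.409, so y_svg = 285.409 − y_machine; X carries over.

Run 1: S248 ⇒ engrave layer `#0000ff`. The run is open, so emit a `<polyline>` with points (Y-flipped): 92.485,271.784 73.780,226.406 59.425,165.824 49.422,90.039.

Run 2: power S248 maps to stroke `#0000ff` (engrave). The run returns to its start, so emit a `<polygon>` with points (Y-flipped): 112.818,265.729 101.368,217.647 136.801,16.584 132.482,36.155 147.300,83.079.

Run 3: power S882 maps to stroke `#ff8800` (cut). The run returns to its start, so emit a `<polygon>` with points (Y-flipped): 94.853,112.216 73.627,75.451 31.175,75.451 9.949,112.216 31.175,148.981 73.627,148.981.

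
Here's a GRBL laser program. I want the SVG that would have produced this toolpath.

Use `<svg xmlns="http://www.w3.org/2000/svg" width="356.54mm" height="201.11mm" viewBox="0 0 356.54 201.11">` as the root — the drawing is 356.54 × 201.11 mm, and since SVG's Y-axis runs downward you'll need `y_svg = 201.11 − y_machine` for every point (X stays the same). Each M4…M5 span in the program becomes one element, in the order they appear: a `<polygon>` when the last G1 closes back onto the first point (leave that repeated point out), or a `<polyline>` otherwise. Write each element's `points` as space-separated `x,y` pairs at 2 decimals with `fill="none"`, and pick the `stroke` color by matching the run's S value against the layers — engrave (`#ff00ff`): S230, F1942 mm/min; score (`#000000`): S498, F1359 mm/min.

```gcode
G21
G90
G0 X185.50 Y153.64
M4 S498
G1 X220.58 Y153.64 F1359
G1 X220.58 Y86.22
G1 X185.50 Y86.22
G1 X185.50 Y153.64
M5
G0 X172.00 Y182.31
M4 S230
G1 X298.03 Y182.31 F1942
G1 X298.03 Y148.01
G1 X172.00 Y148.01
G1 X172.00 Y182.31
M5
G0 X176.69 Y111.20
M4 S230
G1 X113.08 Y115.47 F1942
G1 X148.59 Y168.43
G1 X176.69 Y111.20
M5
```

Each laser-on run becomes one SVG element. Flip Y back into SVG space with y_svg = 201.11 − y_machine.

Run 1: the run's S498 means `#000000` (score). The run returns to its start, so emit a `<polygon>` with points (Y-flipped): 185.50,47.47 220.58,47.47 220.58,114.89 185.50,114.89.

Run 2: S230 ⇒ engrave layer `#ff00ff`. The run returns to its start, so emit a `<polygon>` with points (Y-flipped): 172.00,18.80 298.03,18.80 298.03,53.10 172.00,53.10.

Run 3: power S230 maps to stroke `#ff00ff` (engrave). The run returns to its start, so emit a `<polygon>` with points (Y-flipped): 176.69,89.91 113.08,85.64 148.59,32.68.

<svg xmlns="http://www.w3.org/2000/svg" width="356.54mm" height="201.11mm" viewBox="0 0 356.54 201.11">
  <polygon points="185.50,47.47 220.58,47.47 220.58,114.89 185.50,114.89" fill="none" stroke="#000000"/>
  <polygon points="172.00,18.80 298.03,18.80 298.03,53.10 172.00,53.10" fill="none" stroke="#ff00ff"/>
  <polygon points="176.69,89.91 113.08,85.64 148.59,32.68" fill="none" stroke="#ff00ff"/>
</svg>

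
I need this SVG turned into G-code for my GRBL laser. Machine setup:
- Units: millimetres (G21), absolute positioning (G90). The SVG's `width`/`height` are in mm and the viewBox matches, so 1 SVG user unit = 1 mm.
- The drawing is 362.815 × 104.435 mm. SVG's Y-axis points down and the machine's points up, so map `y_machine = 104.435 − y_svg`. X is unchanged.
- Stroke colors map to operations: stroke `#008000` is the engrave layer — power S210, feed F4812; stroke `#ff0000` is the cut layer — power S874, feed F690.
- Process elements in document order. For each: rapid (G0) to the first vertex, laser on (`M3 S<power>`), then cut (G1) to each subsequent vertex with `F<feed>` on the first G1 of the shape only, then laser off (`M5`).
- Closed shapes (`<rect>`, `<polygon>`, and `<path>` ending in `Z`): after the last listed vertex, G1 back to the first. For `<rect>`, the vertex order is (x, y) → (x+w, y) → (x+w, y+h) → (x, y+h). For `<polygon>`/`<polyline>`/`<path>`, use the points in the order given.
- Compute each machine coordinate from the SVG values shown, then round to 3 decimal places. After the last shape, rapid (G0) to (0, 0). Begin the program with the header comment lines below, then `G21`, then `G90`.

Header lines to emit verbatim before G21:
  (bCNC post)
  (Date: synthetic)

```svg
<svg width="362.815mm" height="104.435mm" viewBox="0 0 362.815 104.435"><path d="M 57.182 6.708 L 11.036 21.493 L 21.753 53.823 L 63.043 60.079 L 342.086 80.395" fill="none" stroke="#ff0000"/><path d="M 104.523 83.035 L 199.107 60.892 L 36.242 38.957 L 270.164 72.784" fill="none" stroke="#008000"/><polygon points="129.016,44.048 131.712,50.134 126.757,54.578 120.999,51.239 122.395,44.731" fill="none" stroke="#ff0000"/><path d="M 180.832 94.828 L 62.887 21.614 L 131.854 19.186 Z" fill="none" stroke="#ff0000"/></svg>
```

(bCNC post)
(Date: synthetic)
G21
G90
G0 X57.182 Y97.727
M3 S874
G1 X11.036 Y82.942 F690
G1 X21.753 Y50.612
G1 X63.043 Y44.356
G1 X342.086 Y24.040
M5
G0 X104.523 Y21.400
M3 S210
G1 X199.107 Y43.543 F4812
G1 X36.242 Y65.478
G1 X270.164 Y31.651
M5
G0 X129.016 Y60.387
M3 S874
G1 X131.712 Y54.301 F690
G1 X126.757 Y49.857
G1 X120.999 Y53.196
G1 X122.395 Y59.704
G1 X129.016 Y60.387
M5
G0 X180.832 Y9.607
M3 S874
G1 X62.887 Y82.821 F690
G1 X131.854 Y85.249
G1 X180.832 Y9.607
M5
G0 X0.000 Y0.000

viewBox `0 0 362.815 104.435` with mm width/height → 1 unit = 1 mm. Flip: y_m = 104.435 − y_svg.

**Shape 1** — `<path>` open polyline, stroke `#ff0000` → cut (S874, F690). Machine vertices: (57.182,97.727) → (11.036,82.942) → (21.753,50.612) → (63.043,44.356) → (342.086,24.040). Open path.

**Shape 2** — `<path>` open polyline, stroke `#008000` → engrave (S210, F4812). Machine vertices: (104.523,21.400) → (199.107,43.543) → (36.242,65.478) → (270.164,31.651). Open path.

**Shape 3** — `<polygon>` regular polygon, stroke `#ff0000` → cut (S874, F690). Machine vertices: (129.016,60.387) → (131.712,54.301) → (126.757,49.857) → (120.999,53.196) → (122.395,59.704) → (129.016,60.387). Closed: final G1 returns to the first vertex.

**Shape 4** — `<path>` closed polygon, stroke `#ff0000` → cut (S874, F690). Machine vertices: (180.832,9.607) → (62.887,82.821) → (131.854,85.249) → (180.832,9.607). Closed: final G1 returns to the first vertex.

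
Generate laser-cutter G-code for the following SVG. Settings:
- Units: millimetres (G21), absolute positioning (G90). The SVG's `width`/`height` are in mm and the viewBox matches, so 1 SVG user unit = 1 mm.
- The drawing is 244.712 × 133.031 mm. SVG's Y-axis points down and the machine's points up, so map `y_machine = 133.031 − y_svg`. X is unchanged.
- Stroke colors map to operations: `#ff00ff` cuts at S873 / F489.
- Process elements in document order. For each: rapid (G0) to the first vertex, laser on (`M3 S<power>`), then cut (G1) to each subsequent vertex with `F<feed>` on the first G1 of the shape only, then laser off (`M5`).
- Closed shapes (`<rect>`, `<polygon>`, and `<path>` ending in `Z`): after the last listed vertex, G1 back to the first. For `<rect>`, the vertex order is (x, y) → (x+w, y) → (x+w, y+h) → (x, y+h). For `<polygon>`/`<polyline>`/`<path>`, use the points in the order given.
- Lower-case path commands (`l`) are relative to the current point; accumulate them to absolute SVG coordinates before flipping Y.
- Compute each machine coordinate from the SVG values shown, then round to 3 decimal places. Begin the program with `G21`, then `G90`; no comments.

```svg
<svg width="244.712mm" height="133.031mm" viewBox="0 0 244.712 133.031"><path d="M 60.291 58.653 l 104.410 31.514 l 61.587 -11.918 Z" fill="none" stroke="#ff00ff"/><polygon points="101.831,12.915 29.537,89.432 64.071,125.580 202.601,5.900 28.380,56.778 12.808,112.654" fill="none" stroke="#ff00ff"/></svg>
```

Since the viewBox matches the mm dimensions, user units are millimetres directly. The only transform is the Y-flip y_m = 133.031 − y_svg.

Shape 1 is a closed polygon drawn with `<path>`. Its stroke #ff00ff means cut at S873, F489. After flipping Y the toolpath is (60.291,74.378) → (164.701,42.864) → (226.288,54.782) → (60.291,74.378), returning to the start.

Shape 2 is a closed polygon drawn with `<polygon>`. Its stroke #ff00ff means cut at S873, F489. After flipping Y the toolpath is (101.831,120.116) → (29.537,43.599) → (64.071,7.451) → (202.601,127.131) → (28.380,76.253) → (12.808,20.377) → (101.831,120.116), returning to the start.

G21
G90
G0 X60.291 Y74.378
M3 S873
G1 X164.701 Y42.864 F489
G1 X226.288 Y54.782
G1 X60.291 Y74.378
M5
G0 X101.831 Y120.116
M3 S873
G1 X29.537 Y43.599 F489
G1 X64.071 Y7.451
G1 X202.601 Y127.131
G1 X28.380 Y76.253
G1 X12.808 Y20.377
G1 X101.831 Y120.116
M5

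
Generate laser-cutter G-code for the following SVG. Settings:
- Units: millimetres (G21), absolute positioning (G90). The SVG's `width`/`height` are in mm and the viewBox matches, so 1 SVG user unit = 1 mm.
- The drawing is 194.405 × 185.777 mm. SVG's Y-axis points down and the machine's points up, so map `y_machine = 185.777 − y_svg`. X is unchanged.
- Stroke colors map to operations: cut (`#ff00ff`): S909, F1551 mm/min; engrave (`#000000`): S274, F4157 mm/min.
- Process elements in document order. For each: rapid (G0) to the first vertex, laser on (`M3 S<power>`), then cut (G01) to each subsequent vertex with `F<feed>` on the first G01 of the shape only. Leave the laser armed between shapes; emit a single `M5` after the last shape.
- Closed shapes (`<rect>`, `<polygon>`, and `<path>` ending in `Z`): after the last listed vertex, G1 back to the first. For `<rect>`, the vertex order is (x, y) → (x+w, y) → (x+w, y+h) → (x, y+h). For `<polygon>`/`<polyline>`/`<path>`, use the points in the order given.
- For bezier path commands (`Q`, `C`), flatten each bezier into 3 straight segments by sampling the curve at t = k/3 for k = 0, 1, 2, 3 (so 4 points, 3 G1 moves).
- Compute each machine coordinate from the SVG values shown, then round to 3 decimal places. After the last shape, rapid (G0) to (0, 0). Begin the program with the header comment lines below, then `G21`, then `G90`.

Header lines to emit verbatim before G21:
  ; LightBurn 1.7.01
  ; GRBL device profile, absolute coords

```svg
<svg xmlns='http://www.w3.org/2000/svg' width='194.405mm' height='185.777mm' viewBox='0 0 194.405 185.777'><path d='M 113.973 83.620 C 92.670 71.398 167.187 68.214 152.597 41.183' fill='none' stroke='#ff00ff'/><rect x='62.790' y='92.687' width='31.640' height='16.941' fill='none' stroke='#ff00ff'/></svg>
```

; LightBurn 1.7.01
; GRBL device profile, absolute coords
G21
G90
G0 X113.973 Y102.157
M3 S909
G01 X117.761 Y112.584 F1551
G01 X144.334 Y124.294
G01 X152.597 Y144.594
G0 X62.790 Y93.090
M3 S909
G01 X94.430 Y93.090 F1551
G01 X94.430 Y76.149
G01 X62.790 Y76.149
G01 X62.790 Y93.090
M5
G0 X0.000 Y0.000

Since the viewBox matches the mm dimensions, user units are millimetres directly. The only transform is the Y-flip y_m = 185.777 − y_svg.

Shape 1 is a cubic bezier drawn with `<path>`. Its stroke #ff00ff means cut at S909, F1551. After flipping Y the toolpath is (113.973,102.157) → (117.761,112.584) → (144.334,124.294) → (152.597,144.594).

Shape 2 is a rectangle drawn with `<rect>`. Its stroke #ff00ff means cut at S909, F1551. After flipping Y the toolpath is (62.790,93.090) → (94.430,93.090) → (94.430,76.149) → (62.790,76.149) → (62.790,93.090), returning to the start.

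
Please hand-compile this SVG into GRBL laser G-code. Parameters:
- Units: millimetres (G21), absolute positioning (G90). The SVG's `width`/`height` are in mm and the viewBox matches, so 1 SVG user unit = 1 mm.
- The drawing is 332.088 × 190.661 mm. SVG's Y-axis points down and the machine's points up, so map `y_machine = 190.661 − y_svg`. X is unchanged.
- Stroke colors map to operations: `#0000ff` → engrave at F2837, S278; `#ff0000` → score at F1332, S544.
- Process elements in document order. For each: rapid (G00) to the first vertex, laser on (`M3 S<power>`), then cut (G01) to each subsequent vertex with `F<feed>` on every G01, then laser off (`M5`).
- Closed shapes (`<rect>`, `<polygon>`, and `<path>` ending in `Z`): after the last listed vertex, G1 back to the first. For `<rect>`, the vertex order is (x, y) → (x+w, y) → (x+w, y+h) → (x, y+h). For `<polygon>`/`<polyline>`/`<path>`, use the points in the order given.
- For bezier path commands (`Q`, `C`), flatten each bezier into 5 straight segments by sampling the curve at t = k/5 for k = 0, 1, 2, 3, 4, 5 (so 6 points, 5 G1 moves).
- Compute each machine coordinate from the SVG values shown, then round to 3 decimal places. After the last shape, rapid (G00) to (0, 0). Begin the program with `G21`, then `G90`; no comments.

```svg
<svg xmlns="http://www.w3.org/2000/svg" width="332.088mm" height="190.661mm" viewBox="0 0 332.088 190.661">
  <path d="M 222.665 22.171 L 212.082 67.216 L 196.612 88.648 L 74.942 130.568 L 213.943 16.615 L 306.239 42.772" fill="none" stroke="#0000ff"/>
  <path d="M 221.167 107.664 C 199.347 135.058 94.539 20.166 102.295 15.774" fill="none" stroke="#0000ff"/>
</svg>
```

1 u = 1 mm; y_m = 190.661 − y.

[1] `<path>` open polyline, #0000ff→engrave S278 F2837: (222.665,168.490) → (212.082,123.445) → (196.612,102.013) → (74.942,60.093) → (213.943,174.046) → (306.239,147.889)

[2] `<path>` cubic bezier, #0000ff→engrave S278 F2837: (221.167,82.997) → (199.681,81.613) → (167.664,102.243) → (134.503,132.755) → (109.585,161.014) → (102.295,174.887)

G21
G90
G00 X222.665 Y168.490
M3 S278
G01 X212.082 Y123.445 F2837
G01 X196.612 Y102.013 F2837
G01 X74.942 Y60.093 F2837
G01 X213.943 Y174.046 F2837
G01 X306.239 Y147.889 F2837
M5
G00 X221.167 Y82.997
M3 S278
G01 X199.681 Y81.613 F2837
G01 X167.664 Y102.243 F2837
G01 X134.503 Y132.755 F2837
G01 X109.585 Y161.014 F2837
G01 X102.295 Y174.887 F2837
M5
G00 X0.000 Y0.000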